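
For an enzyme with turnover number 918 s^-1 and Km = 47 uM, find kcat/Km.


Catalytic efficiency = kcat / Km
= 918 / 47
= 19.5319 uM^-1*s^-1

19.5319 uM^-1*s^-1


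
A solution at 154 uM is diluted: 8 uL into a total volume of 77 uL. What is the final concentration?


C2 = C1 * V1 / V2
C2 = 154 * 8 / 77
C2 = 16.0 uM

16.0 uM


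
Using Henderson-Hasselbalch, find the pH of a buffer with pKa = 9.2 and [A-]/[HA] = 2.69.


pH = pKa + log10([A-]/[HA])
pH = 9.2 + log10(2.69)
pH = 9.6298

9.6298


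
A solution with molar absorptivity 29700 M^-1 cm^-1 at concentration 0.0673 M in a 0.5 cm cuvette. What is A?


A = epsilon * c * l
A = 29700 * 0.0673 * 0.5
A = 999.405

999.405


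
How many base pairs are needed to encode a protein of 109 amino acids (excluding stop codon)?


Each amino acid = 1 codon = 3 bp
bp = 109 * 3 = 327 bp

327 bp


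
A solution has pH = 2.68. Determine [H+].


[H+] = 10^(-pH)
[H+] = 10^(-2.68)
[H+] = 0.0021 M

0.0021 M


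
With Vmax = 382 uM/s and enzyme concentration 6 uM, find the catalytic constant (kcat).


kcat = Vmax / [E]t
kcat = 382 / 6
kcat = 63.6667 s^-1

63.6667 s^-1


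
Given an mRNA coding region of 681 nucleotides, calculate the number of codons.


codons = nucleotides / 3
codons = 681 / 3 = 227

227


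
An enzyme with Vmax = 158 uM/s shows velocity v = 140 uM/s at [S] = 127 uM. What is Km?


Km = [S] * (Vmax - v) / v
Km = 127 * (158 - 140) / 140
Km = 16.3286 uM

16.3286 uM


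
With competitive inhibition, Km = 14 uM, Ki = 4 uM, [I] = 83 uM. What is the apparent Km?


Km_app = Km * (1 + [I]/Ki)
Km_app = 14 * (1 + 83/4)
Km_app = 304.5 uM

304.5 uM


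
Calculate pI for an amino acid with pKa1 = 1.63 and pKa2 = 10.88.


pI = (pKa1 + pKa2) / 2
pI = (1.63 + 10.88) / 2
pI = 6.255

6.255


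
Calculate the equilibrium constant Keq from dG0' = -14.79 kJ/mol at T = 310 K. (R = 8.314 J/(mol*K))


Keq = exp(-dG0 * 1000 / (R * T))
Keq = exp(-(-14.79) * 1000 / (8.314 * 310))
Keq = 310.5903

310.5903


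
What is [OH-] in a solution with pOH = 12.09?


[OH-] = 10^(-pOH)
[OH-] = 10^(-12.09)
[OH-] = 8.128e-13 M

8.128e-13 M


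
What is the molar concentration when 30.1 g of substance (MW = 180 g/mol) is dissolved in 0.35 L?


C = (mass / MW) / volume
C = (30.1 / 180) / 0.35
C = 0.4778 M

0.4778 M


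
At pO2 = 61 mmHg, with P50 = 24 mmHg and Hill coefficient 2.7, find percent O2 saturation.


Y = pO2^n / (P50^n + pO2^n)
Y = 61^2.7 / (24^2.7 + 61^2.7)
Y = 92.54%

92.54%


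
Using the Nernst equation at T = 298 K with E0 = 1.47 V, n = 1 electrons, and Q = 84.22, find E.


E = E0 - (RT/nF) * ln(Q)
E = 1.47 - (8.314 * 298 / (1 * 96485)) * ln(84.22)
E = 1.3562 V

1.3562 V


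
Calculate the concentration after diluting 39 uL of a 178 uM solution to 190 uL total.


C2 = C1 * V1 / V2
C2 = 178 * 39 / 190
C2 = 36.5368 uM

36.5368 uM


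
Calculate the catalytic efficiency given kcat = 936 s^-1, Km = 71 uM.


Catalytic efficiency = kcat / Km
= 936 / 71
= 13.1831 uM^-1*s^-1

13.1831 uM^-1*s^-1


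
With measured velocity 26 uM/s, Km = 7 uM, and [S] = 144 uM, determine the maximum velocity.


Vmax = v * (Km + [S]) / [S]
Vmax = 26 * (7 + 144) / 144
Vmax = 27.2639 uM/s

27.2639 uM/s


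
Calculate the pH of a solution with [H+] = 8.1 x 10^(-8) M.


pH = -log10([H+])
pH = -log10(8.1 x 10^(-8))
pH = 7.0915

7.0915


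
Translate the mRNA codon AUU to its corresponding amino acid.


Standard genetic code lookup.
Codon AUU -> Ile

Ile


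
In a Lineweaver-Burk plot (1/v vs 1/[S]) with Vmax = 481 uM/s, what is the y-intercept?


y-intercept = 1/Vmax
= 1/481
= 0.0021 s/uM

0.0021 s/uM


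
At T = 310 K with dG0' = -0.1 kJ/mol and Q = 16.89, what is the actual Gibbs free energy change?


dG = dG0' + RT * ln(Q) / 1000
dG = -0.1 + 8.314 * 310 * ln(16.89) / 1000
dG = 7.1854 kJ/mol

7.1854 kJ/mol


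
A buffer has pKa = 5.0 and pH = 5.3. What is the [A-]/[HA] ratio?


[A-]/[HA] = 10^(pH - pKa)
= 10^(5.3 - 5.0)
= 1.9953

1.9953


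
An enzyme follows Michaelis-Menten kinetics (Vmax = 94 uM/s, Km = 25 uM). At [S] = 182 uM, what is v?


v = Vmax * [S] / (Km + [S])
v = 94 * 182 / (25 + 182)
v = 82.6473 uM/s

82.6473 uM/s


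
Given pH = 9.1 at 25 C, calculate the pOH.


pOH = 14 - pH
pOH = 14 - 9.1
pOH = 4.9

4.9


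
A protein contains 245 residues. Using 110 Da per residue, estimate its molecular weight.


MW = n_residues * 110 Da
MW = 245 * 110
MW = 26950 Da

26950 Da


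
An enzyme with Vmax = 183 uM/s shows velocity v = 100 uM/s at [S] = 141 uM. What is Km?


Km = [S] * (Vmax - v) / v
Km = 141 * (183 - 100) / 100
Km = 117.03 uM

117.03 uM


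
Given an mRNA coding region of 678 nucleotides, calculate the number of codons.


codons = nucleotides / 3
codons = 678 / 3 = 226

226


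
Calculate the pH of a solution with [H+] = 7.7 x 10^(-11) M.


pH = -log10([H+])
pH = -log10(7.7 x 10^(-11))
pH = 10.1135

10.1135


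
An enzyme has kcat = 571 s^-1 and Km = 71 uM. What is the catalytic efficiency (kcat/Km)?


Catalytic efficiency = kcat / Km
= 571 / 71
= 8.0423 uM^-1*s^-1

8.0423 uM^-1*s^-1


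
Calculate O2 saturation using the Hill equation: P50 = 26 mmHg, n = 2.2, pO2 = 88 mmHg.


Y = pO2^n / (P50^n + pO2^n)
Y = 88^2.2 / (26^2.2 + 88^2.2)
Y = 93.6%

93.6%


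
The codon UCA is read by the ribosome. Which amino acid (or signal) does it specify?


Standard genetic code lookup.
Codon UCA -> Ser

Ser


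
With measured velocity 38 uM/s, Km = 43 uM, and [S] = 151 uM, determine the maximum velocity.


Vmax = v * (Km + [S]) / [S]
Vmax = 38 * (43 + 151) / 151
Vmax = 48.8212 uM/s

48.8212 uM/s


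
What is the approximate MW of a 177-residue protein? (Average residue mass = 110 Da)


MW = n_residues * 110 Da
MW = 177 * 110
MW = 19470 Da

19470 Da


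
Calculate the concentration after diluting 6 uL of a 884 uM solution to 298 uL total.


C2 = C1 * V1 / V2
C2 = 884 * 6 / 298
C2 = 17.7987 uM

17.7987 uM


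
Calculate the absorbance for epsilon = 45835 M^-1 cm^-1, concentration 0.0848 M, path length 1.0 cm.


A = epsilon * c * l
A = 45835 * 0.0848 * 1.0
A = 3886.808

3886.808


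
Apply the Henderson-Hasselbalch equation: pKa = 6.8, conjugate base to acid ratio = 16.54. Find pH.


pH = pKa + log10([A-]/[HA])
pH = 6.8 + log10(16.54)
pH = 8.0185

8.0185


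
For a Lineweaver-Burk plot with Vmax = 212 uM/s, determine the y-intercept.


y-intercept = 1/Vmax
= 1/212
= 0.0047 s/uM

0.0047 s/uM


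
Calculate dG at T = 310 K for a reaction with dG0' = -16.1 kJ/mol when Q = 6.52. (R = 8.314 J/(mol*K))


dG = dG0' + RT * ln(Q) / 1000
dG = -16.1 + 8.314 * 310 * ln(6.52) / 1000
dG = -11.2678 kJ/mol

-11.2678 kJ/mol


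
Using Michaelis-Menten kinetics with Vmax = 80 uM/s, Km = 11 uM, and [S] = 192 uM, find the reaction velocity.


v = Vmax * [S] / (Km + [S])
v = 80 * 192 / (11 + 192)
v = 75.665 uM/s

75.665 uM/s


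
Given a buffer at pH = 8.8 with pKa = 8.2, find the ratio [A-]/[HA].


[A-]/[HA] = 10^(pH - pKa)
= 10^(8.8 - 8.2)
= 3.9811

3.9811


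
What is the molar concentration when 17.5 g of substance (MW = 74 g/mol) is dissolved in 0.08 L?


C = (mass / MW) / volume
C = (17.5 / 74) / 0.08
C = 2.9561 M

2.9561 M


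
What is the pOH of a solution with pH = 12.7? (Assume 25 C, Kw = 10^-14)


pOH = 14 - pH
pOH = 14 - 12.7
pOH = 1.3

1.3


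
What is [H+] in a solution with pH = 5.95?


[H+] = 10^(-pH)
[H+] = 10^(-5.95)
[H+] = 1.122e-06 M

1.122e-06 M


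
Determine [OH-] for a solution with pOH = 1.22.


[OH-] = 10^(-pOH)
[OH-] = 10^(-1.22)
[OH-] = 0.0603 M

0.0603 M


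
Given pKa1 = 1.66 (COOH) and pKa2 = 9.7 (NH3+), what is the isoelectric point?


pI = (pKa1 + pKa2) / 2
pI = (1.66 + 9.7) / 2
pI = 5.68

5.68


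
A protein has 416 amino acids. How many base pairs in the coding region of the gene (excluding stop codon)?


Each amino acid = 1 codon = 3 bp
bp = 416 * 3 = 1248 bp

1248 bp


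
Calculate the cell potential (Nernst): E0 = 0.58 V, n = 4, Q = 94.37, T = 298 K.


E = E0 - (RT/nF) * ln(Q)
E = 0.58 - (8.314 * 298 / (4 * 96485)) * ln(94.37)
E = 0.5508 V

0.5508 V


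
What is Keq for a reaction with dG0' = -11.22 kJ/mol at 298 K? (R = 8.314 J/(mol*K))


Keq = exp(-dG0 * 1000 / (R * T))
Keq = exp(-(-11.22) * 1000 / (8.314 * 298))
Keq = 92.6313

92.6313


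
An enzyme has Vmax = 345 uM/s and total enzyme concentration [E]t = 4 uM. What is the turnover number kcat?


kcat = Vmax / [E]t
kcat = 345 / 4
kcat = 86.25 s^-1

86.25 s^-1


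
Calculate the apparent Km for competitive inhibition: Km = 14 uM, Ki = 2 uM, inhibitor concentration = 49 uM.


Km_app = Km * (1 + [I]/Ki)
Km_app = 14 * (1 + 49/2)
Km_app = 357.0 uM

357.0 uM


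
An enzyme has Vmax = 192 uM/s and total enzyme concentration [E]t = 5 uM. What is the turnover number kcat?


kcat = Vmax / [E]t
kcat = 192 / 5
kcat = 38.4 s^-1

38.4 s^-1


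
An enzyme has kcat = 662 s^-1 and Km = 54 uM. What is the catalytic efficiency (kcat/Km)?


Catalytic efficiency = kcat / Km
= 662 / 54
= 12.2593 uM^-1*s^-1

12.2593 uM^-1*s^-1


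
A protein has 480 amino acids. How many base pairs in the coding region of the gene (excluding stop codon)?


Each amino acid = 1 codon = 3 bp
bp = 480 * 3 = 1440 bp

1440 bp


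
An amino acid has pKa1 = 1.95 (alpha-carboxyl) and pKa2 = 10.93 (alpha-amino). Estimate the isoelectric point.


pI = (pKa1 + pKa2) / 2
pI = (1.95 + 10.93) / 2
pI = 6.44

6.44


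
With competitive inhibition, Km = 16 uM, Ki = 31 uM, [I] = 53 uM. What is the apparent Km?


Km_app = Km * (1 + [I]/Ki)
Km_app = 16 * (1 + 53/31)
Km_app = 43.3548 uM

43.3548 uM


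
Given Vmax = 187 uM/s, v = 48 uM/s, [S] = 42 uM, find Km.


Km = [S] * (Vmax - v) / v
Km = 42 * (187 - 48) / 48
Km = 121.625 uM

121.625 uM


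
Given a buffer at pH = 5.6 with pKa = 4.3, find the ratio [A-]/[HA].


[A-]/[HA] = 10^(pH - pKa)
= 10^(5.6 - 4.3)
= 19.9526

19.9526


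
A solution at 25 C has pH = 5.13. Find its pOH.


pOH = 14 - pH
pOH = 14 - 5.13
pOH = 8.87

8.87


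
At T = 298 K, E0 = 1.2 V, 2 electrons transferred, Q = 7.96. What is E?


E = E0 - (RT/nF) * ln(Q)
E = 1.2 - (8.314 * 298 / (2 * 96485)) * ln(7.96)
E = 1.1734 V

1.1734 V


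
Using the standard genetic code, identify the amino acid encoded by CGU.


Standard genetic code lookup.
Codon CGU -> Arg

Arg


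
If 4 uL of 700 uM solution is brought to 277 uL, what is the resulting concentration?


C2 = C1 * V1 / V2
C2 = 700 * 4 / 277
C2 = 10.1083 uM

10.1083 uM


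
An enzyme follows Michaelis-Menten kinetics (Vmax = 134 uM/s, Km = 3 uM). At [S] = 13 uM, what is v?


v = Vmax * [S] / (Km + [S])
v = 134 * 13 / (3 + 13)
v = 108.875 uM/s

108.875 uM/s


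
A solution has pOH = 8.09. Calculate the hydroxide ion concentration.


[OH-] = 10^(-pOH)
[OH-] = 10^(-8.09)
[OH-] = 8.128e-09 M

8.128e-09 M


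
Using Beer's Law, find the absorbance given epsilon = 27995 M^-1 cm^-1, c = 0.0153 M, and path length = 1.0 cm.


A = epsilon * c * l
A = 27995 * 0.0153 * 1.0
A = 428.3235

428.3235


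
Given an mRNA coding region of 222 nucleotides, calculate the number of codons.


codons = nucleotides / 3
codons = 222 / 3 = 74

74


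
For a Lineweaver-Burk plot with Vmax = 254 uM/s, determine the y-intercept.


y-intercept = 1/Vmax
= 1/254
= 0.0039 s/uM

0.0039 s/uM


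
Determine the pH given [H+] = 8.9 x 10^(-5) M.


pH = -log10([H+])
pH = -log10(8.9 x 10^(-5))
pH = 4.0506

4.0506


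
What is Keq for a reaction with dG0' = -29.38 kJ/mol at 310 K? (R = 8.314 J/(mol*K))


Keq = exp(-dG0 * 1000 / (R * T))
Keq = exp(-(-29.38) * 1000 / (8.314 * 310))
Keq = 89263.6579

89263.6579


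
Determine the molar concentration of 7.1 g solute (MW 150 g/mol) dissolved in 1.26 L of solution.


C = (mass / MW) / volume
C = (7.1 / 150) / 1.26
C = 0.0376 M

0.0376 M


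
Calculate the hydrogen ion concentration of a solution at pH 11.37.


[H+] = 10^(-pH)
[H+] = 10^(-11.37)
[H+] = 4.266e-12 M

4.266e-12 M


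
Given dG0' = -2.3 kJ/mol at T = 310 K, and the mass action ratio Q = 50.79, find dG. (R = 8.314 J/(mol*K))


dG = dG0' + RT * ln(Q) / 1000
dG = -2.3 + 8.314 * 310 * ln(50.79) / 1000
dG = 7.823 kJ/mol

7.823 kJ/mol


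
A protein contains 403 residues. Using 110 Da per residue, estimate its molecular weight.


MW = n_residues * 110 Da
MW = 403 * 110
MW = 44330 Da

44330 Da


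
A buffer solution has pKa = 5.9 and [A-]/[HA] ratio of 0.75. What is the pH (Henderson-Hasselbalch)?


pH = pKa + log10([A-]/[HA])
pH = 5.9 + log10(0.75)
pH = 5.7751

5.7751


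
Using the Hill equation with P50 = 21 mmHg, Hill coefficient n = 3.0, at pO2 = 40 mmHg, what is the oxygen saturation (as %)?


Y = pO2^n / (P50^n + pO2^n)
Y = 40^3.0 / (21^3.0 + 40^3.0)
Y = 87.36%

87.36%


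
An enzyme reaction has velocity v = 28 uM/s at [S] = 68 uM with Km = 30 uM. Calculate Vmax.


Vmax = v * (Km + [S]) / [S]
Vmax = 28 * (30 + 68) / 68
Vmax = 40.3529 uM/s

40.3529 uM/s


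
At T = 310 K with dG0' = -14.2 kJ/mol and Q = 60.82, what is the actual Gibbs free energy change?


dG = dG0' + RT * ln(Q) / 1000
dG = -14.2 + 8.314 * 310 * ln(60.82) / 1000
dG = -3.6125 kJ/mol

-3.6125 kJ/mol


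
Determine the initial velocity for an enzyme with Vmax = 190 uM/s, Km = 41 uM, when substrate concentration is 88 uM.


v = Vmax * [S] / (Km + [S])
v = 190 * 88 / (41 + 88)
v = 129.6124 uM/s

129.6124 uM/s


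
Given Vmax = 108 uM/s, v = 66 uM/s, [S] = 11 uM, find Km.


Km = [S] * (Vmax - v) / v
Km = 11 * (108 - 66) / 66
Km = 7.0 uM

7.0 uM


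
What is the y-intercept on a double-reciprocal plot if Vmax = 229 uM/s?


y-intercept = 1/Vmax
= 1/229
= 0.0044 s/uM

0.0044 s/uM


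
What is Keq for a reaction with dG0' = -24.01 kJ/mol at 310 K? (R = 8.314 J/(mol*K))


Keq = exp(-dG0 * 1000 / (R * T))
Keq = exp(-(-24.01) * 1000 / (8.314 * 310))
Keq = 11112.2815

11112.2815


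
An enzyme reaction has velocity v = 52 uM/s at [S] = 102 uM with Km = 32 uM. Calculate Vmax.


Vmax = v * (Km + [S]) / [S]
Vmax = 52 * (32 + 102) / 102
Vmax = 68.3137 uM/s

68.3137 uM/s


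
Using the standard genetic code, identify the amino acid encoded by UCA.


Standard genetic code lookup.
Codon UCA -> Ser

Ser


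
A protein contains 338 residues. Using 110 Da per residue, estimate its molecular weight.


MW = n_residues * 110 Da
MW = 338 * 110
MW = 37180 Da

37180 Da


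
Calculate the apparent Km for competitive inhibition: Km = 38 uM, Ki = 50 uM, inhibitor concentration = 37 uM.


Km_app = Km * (1 + [I]/Ki)
Km_app = 38 * (1 + 37/50)
Km_app = 66.12 uM

66.12 uM


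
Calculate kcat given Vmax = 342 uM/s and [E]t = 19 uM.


kcat = Vmax / [E]t
kcat = 342 / 19
kcat = 18.0 s^-1

18.0 s^-1


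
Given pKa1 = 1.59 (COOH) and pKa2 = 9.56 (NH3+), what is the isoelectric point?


pI = (pKa1 + pKa2) / 2
pI = (1.59 + 9.56) / 2
pI = 5.575

5.575


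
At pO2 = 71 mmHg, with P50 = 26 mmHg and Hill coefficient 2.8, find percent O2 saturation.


Y = pO2^n / (P50^n + pO2^n)
Y = 71^2.8 / (26^2.8 + 71^2.8)
Y = 94.34%

94.34%


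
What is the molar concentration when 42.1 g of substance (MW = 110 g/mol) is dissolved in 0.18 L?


C = (mass / MW) / volume
C = (42.1 / 110) / 0.18
C = 2.1263 M

2.1263 M


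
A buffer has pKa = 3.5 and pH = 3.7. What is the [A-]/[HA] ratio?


[A-]/[HA] = 10^(pH - pKa)
= 10^(3.7 - 3.5)
= 1.5849

1.5849


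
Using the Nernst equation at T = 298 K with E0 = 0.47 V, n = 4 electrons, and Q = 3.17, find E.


E = E0 - (RT/nF) * ln(Q)
E = 0.47 - (8.314 * 298 / (4 * 96485)) * ln(3.17)
E = 0.4626 V

0.4626 V


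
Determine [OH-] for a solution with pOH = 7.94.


[OH-] = 10^(-pOH)
[OH-] = 10^(-7.94)
[OH-] = 1.148e-08 M

1.148e-08 M


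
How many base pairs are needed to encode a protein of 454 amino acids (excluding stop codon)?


Each amino acid = 1 codon = 3 bp
bp = 454 * 3 = 1362 bp

1362 bp


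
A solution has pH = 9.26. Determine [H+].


[H+] = 10^(-pH)
[H+] = 10^(-9.26)
[H+] = 5.495e-10 M

5.495e-10 M


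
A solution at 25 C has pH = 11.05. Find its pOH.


pOH = 14 - pH
pOH = 14 - 11.05
pOH = 2.95

2.95


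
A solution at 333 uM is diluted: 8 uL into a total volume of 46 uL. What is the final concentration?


C2 = C1 * V1 / V2
C2 = 333 * 8 / 46
C2 = 57.913 uM

57.913 uM


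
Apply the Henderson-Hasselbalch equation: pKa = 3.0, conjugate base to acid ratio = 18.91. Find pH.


pH = pKa + log10([A-]/[HA])
pH = 3.0 + log10(18.91)
pH = 4.2767

4.2767


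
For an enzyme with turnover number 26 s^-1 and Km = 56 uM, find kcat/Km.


Catalytic efficiency = kcat / Km
= 26 / 56
= 0.4643 uM^-1*s^-1

0.4643 uM^-1*s^-1


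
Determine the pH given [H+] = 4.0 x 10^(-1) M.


pH = -log10([H+])
pH = -log10(4.0 x 10^(-1))
pH = 0.3979

0.3979


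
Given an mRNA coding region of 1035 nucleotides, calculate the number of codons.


codons = nucleotides / 3
codons = 1035 / 3 = 345

345


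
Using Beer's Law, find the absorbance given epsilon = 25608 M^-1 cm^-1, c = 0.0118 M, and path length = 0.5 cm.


A = epsilon * c * l
A = 25608 * 0.0118 * 0.5
A = 151.0872

151.0872


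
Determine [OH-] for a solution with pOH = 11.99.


[OH-] = 10^(-pOH)
[OH-] = 10^(-11.99)
[OH-] = 1.023e-12 M

1.023e-12 M


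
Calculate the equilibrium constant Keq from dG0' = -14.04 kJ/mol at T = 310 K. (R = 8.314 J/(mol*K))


Keq = exp(-dG0 * 1000 / (R * T))
Keq = exp(-(-14.04) * 1000 / (8.314 * 310))
Keq = 232.1716

232.1716


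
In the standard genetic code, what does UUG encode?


Standard genetic code lookup.
Codon UUG -> Leu

Leu


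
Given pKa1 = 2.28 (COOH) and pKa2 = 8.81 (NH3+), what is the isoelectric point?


pI = (pKa1 + pKa2) / 2
pI = (2.28 + 8.81) / 2
pI = 5.545

5.545


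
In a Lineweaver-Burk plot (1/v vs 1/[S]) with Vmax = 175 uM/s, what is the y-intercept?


y-intercept = 1/Vmax
= 1/175
= 0.0057 s/uM

0.0057 s/uM


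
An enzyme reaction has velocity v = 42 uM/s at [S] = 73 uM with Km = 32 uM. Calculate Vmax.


Vmax = v * (Km + [S]) / [S]
Vmax = 42 * (32 + 73) / 73
Vmax = 60.411 uM/s

60.411 uM/s


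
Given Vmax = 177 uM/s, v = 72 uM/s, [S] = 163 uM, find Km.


Km = [S] * (Vmax - v) / v
Km = 163 * (177 - 72) / 72
Km = 237.7083 uM

237.7083 uM


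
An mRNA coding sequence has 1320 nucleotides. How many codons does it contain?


codons = nucleotides / 3
codons = 1320 / 3 = 440

440


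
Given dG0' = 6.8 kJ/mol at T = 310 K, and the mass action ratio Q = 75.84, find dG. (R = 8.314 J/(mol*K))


dG = dG0' + RT * ln(Q) / 1000
dG = 6.8 + 8.314 * 310 * ln(75.84) / 1000
dG = 17.9563 kJ/mol

17.9563 kJ/mol


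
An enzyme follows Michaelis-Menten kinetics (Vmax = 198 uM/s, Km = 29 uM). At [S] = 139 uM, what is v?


v = Vmax * [S] / (Km + [S])
v = 198 * 139 / (29 + 139)
v = 163.8214 uM/s

163.8214 uM/s


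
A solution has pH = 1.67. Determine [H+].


[H+] = 10^(-pH)
[H+] = 10^(-1.67)
[H+] = 0.0214 M

0.0214 M


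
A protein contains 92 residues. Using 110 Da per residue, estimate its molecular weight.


MW = n_residues * 110 Da
MW = 92 * 110
MW = 10120 Da

10120 Da


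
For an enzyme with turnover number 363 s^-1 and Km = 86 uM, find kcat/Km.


Catalytic efficiency = kcat / Km
= 363 / 86
= 4.2209 uM^-1*s^-1

4.2209 uM^-1*s^-1


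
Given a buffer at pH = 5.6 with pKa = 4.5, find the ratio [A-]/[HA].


[A-]/[HA] = 10^(pH - pKa)
= 10^(5.6 - 4.5)
= 12.5893

12.5893


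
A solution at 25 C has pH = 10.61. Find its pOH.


pOH = 14 - pH
pOH = 14 - 10.61
pOH = 3.39

3.39


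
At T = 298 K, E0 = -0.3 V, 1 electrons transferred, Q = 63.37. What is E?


E = E0 - (RT/nF) * ln(Q)
E = -0.3 - (8.314 * 298 / (1 * 96485)) * ln(63.37)
E = -0.4065 V

-0.4065 V


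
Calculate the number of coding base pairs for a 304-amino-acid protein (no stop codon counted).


Each amino acid = 1 codon = 3 bp
bp = 304 * 3 = 912 bp

912 bp


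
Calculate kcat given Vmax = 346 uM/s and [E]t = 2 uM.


kcat = Vmax / [E]t
kcat = 346 / 2
kcat = 173.0 s^-1

173.0 s^-1


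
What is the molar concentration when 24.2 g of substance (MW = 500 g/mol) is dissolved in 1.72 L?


C = (mass / MW) / volume
C = (24.2 / 500) / 1.72
C = 0.0281 M

0.0281 M


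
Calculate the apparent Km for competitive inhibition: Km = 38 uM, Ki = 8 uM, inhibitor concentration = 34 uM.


Km_app = Km * (1 + [I]/Ki)
Km_app = 38 * (1 + 34/8)
Km_app = 199.5 uM

199.5 uM


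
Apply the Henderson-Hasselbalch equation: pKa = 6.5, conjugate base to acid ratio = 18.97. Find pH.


pH = pKa + log10([A-]/[HA])
pH = 6.5 + log10(18.97)
pH = 7.7781

7.7781


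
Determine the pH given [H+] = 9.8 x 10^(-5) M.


pH = -log10([H+])
pH = -log10(9.8 x 10^(-5))
pH = 4.0088

4.0088


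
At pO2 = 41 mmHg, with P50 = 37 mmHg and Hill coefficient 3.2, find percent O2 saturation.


Y = pO2^n / (P50^n + pO2^n)
Y = 41^3.2 / (37^3.2 + 41^3.2)
Y = 58.14%

58.14%


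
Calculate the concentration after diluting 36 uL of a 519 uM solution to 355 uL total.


C2 = C1 * V1 / V2
C2 = 519 * 36 / 355
C2 = 52.631 uM

52.631 uM


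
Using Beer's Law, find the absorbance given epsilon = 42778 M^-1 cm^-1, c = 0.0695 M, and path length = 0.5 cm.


A = epsilon * c * l
A = 42778 * 0.0695 * 0.5
A = 1486.5355

1486.5355


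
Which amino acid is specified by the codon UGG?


Standard genetic code lookup.
Codon UGG -> Trp

Trp


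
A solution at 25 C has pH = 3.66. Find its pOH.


pOH = 14 - pH
pOH = 14 - 3.66
pOH = 10.34

10.34


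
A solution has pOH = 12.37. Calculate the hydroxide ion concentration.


[OH-] = 10^(-pOH)
[OH-] = 10^(-12.37)
[OH-] = 4.266e-13 M

4.266e-13 M


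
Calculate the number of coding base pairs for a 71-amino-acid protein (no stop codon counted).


Each amino acid = 1 codon = 3 bp
bp = 71 * 3 = 213 bp

213 bp


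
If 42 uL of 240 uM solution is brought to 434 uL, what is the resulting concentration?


C2 = C1 * V1 / V2
C2 = 240 * 42 / 434
C2 = 23.2258 uM

23.2258 uM


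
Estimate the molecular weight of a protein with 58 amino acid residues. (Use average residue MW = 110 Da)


MW = n_residues * 110 Da
MW = 58 * 110
MW = 6380 Da

6380 Da


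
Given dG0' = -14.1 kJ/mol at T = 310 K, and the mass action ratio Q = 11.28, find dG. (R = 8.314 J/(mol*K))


dG = dG0' + RT * ln(Q) / 1000
dG = -14.1 + 8.314 * 310 * ln(11.28) / 1000
dG = -7.855 kJ/mol

-7.855 kJ/mol


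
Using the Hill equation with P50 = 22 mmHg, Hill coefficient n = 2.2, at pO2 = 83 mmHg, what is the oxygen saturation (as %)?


Y = pO2^n / (P50^n + pO2^n)
Y = 83^2.2 / (22^2.2 + 83^2.2)
Y = 94.89%

94.89%


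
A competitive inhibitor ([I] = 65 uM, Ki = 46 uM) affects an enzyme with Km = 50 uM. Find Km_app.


Km_app = Km * (1 + [I]/Ki)
Km_app = 50 * (1 + 65/46)
Km_app = 120.6522 uM

120.6522 uM


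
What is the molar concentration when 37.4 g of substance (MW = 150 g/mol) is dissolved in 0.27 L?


C = (mass / MW) / volume
C = (37.4 / 150) / 0.27
C = 0.9235 M

0.9235 M


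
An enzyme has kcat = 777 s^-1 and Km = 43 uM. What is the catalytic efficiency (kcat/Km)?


Catalytic efficiency = kcat / Km
= 777 / 43
= 18.0698 uM^-1*s^-1

18.0698 uM^-1*s^-1


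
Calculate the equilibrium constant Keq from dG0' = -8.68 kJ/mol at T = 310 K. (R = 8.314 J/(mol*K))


Keq = exp(-dG0 * 1000 / (R * T))
Keq = exp(-(-8.68) * 1000 / (8.314 * 310))
Keq = 29.015

29.015


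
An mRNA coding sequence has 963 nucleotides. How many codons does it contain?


codons = nucleotides / 3
codons = 963 / 3 = 321

321


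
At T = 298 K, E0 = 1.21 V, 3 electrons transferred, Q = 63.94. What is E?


E = E0 - (RT/nF) * ln(Q)
E = 1.21 - (8.314 * 298 / (3 * 96485)) * ln(63.94)
E = 1.1744 V

1.1744 V


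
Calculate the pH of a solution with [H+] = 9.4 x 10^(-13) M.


pH = -log10([H+])
pH = -log10(9.4 x 10^(-13))
pH = 12.0269

12.0269


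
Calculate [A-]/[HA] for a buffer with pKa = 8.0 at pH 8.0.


[A-]/[HA] = 10^(pH - pKa)
= 10^(8.0 - 8.0)
= 1.0

1.0


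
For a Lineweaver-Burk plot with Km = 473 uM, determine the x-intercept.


x-intercept = -1/Km
= -1/473
= -0.0021 1/uM

-0.0021 1/uM


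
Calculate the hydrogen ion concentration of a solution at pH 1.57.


[H+] = 10^(-pH)
[H+] = 10^(-1.57)
[H+] = 0.0269 M

0.0269 M


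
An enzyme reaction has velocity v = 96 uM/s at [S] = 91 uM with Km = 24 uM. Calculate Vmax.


Vmax = v * (Km + [S]) / [S]
Vmax = 96 * (24 + 91) / 91
Vmax = 121.3187 uM/s

121.3187 uM/s


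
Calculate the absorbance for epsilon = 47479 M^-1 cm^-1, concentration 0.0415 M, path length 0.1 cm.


A = epsilon * c * l
A = 47479 * 0.0415 * 0.1
A = 197.0379

197.0379


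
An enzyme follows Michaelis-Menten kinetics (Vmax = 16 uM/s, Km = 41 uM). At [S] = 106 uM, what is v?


v = Vmax * [S] / (Km + [S])
v = 16 * 106 / (41 + 106)
v = 11.5374 uM/s

11.5374 uM/s


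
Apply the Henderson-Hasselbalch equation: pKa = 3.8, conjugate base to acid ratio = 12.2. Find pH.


pH = pKa + log10([A-]/[HA])
pH = 3.8 + log10(12.2)
pH = 4.8864

4.8864


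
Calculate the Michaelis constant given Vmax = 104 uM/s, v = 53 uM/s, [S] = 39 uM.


Km = [S] * (Vmax - v) / v
Km = 39 * (104 - 53) / 53
Km = 37.5283 uM

37.5283 uM


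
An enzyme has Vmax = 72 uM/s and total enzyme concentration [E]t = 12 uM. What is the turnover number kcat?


kcat = Vmax / [E]t
kcat = 72 / 12
kcat = 6.0 s^-1

6.0 s^-1


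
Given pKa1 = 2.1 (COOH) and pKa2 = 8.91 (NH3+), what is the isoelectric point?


pI = (pKa1 + pKa2) / 2
pI = (2.1 + 8.91) / 2
pI = 5.505

5.505


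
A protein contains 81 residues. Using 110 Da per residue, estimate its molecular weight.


MW = n_residues * 110 Da
MW = 81 * 110
MW = 8910 Da

8910 Da


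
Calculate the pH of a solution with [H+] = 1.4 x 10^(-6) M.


pH = -log10([H+])
pH = -log10(1.4 x 10^(-6))
pH = 5.8539

5.8539


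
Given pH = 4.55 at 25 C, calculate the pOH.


pOH = 14 - pH
pOH = 14 - 4.55
pOH = 9.45

9.45


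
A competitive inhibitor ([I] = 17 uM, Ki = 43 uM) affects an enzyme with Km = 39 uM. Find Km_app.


Km_app = Km * (1 + [I]/Ki)
Km_app = 39 * (1 + 17/43)
Km_app = 54.4186 uM

54.4186 uM


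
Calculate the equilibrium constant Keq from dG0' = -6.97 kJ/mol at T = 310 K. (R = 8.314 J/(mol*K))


Keq = exp(-dG0 * 1000 / (R * T))
Keq = exp(-(-6.97) * 1000 / (8.314 * 310))
Keq = 14.9444

14.9444


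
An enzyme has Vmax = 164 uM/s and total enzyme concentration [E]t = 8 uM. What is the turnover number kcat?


kcat = Vmax / [E]t
kcat = 164 / 8
kcat = 20.5 s^-1

20.5 s^-1


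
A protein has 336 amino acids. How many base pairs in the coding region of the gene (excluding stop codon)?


Each amino acid = 1 codon = 3 bp
bp = 336 * 3 = 1008 bp

1008 bp


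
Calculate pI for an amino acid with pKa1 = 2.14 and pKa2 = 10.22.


pI = (pKa1 + pKa2) / 2
pI = (2.14 + 10.22) / 2
pI = 6.18

6.18


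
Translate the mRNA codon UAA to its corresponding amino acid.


Standard genetic code lookup.
Codon UAA -> Stop

Stop


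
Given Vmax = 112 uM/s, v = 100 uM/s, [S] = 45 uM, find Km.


Km = [S] * (Vmax - v) / v
Km = 45 * (112 - 100) / 100
Km = 5.4 uM

5.4 uM


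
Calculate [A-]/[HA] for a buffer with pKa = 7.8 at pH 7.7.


[A-]/[HA] = 10^(pH - pKa)
= 10^(7.7 - 7.8)
= 0.7943

0.7943


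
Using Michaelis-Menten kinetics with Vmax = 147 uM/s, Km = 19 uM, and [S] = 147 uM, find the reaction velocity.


v = Vmax * [S] / (Km + [S])
v = 147 * 147 / (19 + 147)
v = 130.1747 uM/s

130.1747 uM/s


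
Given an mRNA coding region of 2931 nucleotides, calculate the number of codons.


codons = nucleotides / 3
codons = 2931 / 3 = 977

977


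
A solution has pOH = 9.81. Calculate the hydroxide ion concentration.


[OH-] = 10^(-pOH)
[OH-] = 10^(-9.81)
[OH-] = 1.549e-10 M

1.549e-10 M


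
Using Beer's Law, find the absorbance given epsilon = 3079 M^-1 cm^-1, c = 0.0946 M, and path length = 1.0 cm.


A = epsilon * c * l
A = 3079 * 0.0946 * 1.0
A = 291.2734

291.2734


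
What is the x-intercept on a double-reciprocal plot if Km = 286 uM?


x-intercept = -1/Km
= -1/286
= -0.0035 1/uM

-0.0035 1/uM


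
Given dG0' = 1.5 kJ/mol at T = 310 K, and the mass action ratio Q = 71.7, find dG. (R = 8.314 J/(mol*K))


dG = dG0' + RT * ln(Q) / 1000
dG = 1.5 + 8.314 * 310 * ln(71.7) / 1000
dG = 12.5117 kJ/mol

12.5117 kJ/mol


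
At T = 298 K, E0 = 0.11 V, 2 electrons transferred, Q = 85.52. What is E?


E = E0 - (RT/nF) * ln(Q)
E = 0.11 - (8.314 * 298 / (2 * 96485)) * ln(85.52)
E = 0.0529 V

0.0529 V


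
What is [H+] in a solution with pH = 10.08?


[H+] = 10^(-pH)
[H+] = 10^(-10.08)
[H+] = 8.318e-11 M

8.318e-11 M


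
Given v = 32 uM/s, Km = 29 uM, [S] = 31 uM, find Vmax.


Vmax = v * (Km + [S]) / [S]
Vmax = 32 * (29 + 31) / 31
Vmax = 61.9355 uM/s

61.9355 uM/s


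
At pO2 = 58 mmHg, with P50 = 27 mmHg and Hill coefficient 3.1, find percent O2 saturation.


Y = pO2^n / (P50^n + pO2^n)
Y = 58^3.1 / (27^3.1 + 58^3.1)
Y = 91.45%

91.45%


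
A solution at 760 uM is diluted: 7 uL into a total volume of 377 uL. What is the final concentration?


C2 = C1 * V1 / V2
C2 = 760 * 7 / 377
C2 = 14.1114 uM

14.1114 uM


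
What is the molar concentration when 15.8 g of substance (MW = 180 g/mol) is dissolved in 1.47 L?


C = (mass / MW) / volume
C = (15.8 / 180) / 1.47
C = 0.0597 M

0.0597 M


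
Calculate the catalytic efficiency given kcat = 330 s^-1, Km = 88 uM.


Catalytic efficiency = kcat / Km
= 330 / 88
= 3.75 uM^-1*s^-1

3.75 uM^-1*s^-1


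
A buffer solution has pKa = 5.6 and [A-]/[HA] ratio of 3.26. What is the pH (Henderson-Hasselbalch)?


pH = pKa + log10([A-]/[HA])
pH = 5.6 + log10(3.26)
pH = 6.1132

6.1132


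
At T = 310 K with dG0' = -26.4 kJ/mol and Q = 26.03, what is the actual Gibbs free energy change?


dG = dG0' + RT * ln(Q) / 1000
dG = -26.4 + 8.314 * 310 * ln(26.03) / 1000
dG = -17.9998 kJ/mol

-17.9998 kJ/mol


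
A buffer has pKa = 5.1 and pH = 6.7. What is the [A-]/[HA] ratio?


[A-]/[HA] = 10^(pH - pKa)
= 10^(6.7 - 5.1)
= 39.8107

39.8107


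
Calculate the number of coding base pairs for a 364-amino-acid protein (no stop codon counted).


Each amino acid = 1 codon = 3 bp
bp = 364 * 3 = 1092 bp

1092 bp


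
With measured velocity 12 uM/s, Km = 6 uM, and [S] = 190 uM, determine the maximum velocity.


Vmax = v * (Km + [S]) / [S]
Vmax = 12 * (6 + 190) / 190
Vmax = 12.3789 uM/s

12.3789 uM/s


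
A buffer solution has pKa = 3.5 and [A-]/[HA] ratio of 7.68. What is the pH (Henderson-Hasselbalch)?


pH = pKa + log10([A-]/[HA])
pH = 3.5 + log10(7.68)
pH = 4.3854

4.3854


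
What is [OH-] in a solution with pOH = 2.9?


[OH-] = 10^(-pOH)
[OH-] = 10^(-2.9)
[OH-] = 0.0013 M

0.0013 M


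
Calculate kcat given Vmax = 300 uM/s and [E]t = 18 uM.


kcat = Vmax / [E]t
kcat = 300 / 18
kcat = 16.6667 s^-1

16.6667 s^-1


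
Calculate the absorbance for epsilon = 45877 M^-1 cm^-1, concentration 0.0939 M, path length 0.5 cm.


A = epsilon * c * l
A = 45877 * 0.0939 * 0.5
A = 2153.9252

2153.9252


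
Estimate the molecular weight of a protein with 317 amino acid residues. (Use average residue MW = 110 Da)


MW = n_residues * 110 Da
MW = 317 * 110
MW = 34870 Da

34870 Da


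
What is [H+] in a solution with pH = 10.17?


[H+] = 10^(-pH)
[H+] = 10^(-10.17)
[H+] = 6.761e-11 M

6.761e-11 M


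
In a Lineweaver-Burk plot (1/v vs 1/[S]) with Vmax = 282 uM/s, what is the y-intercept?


y-intercept = 1/Vmax
= 1/282
= 0.0035 s/uM

0.0035 s/uM


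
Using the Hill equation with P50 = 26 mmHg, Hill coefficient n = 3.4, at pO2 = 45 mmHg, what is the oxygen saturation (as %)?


Y = pO2^n / (P50^n + pO2^n)
Y = 45^3.4 / (26^3.4 + 45^3.4)
Y = 86.59%

86.59%


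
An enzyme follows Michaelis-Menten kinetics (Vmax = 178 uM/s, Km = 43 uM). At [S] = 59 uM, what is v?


v = Vmax * [S] / (Km + [S])
v = 178 * 59 / (43 + 59)
v = 102.9608 uM/s

102.9608 uM/s


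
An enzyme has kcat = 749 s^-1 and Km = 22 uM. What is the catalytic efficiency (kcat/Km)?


Catalytic efficiency = kcat / Km
= 749 / 22
= 34.0455 uM^-1*s^-1

34.0455 uM^-1*s^-1


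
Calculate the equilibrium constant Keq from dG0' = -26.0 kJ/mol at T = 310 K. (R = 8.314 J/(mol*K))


Keq = exp(-dG0 * 1000 / (R * T))
Keq = exp(-(-26.0) * 1000 / (8.314 * 310))
Keq = 24050.7174

24050.7174


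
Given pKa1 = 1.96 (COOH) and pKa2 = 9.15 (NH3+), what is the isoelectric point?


pI = (pKa1 + pKa2) / 2
pI = (1.96 + 9.15) / 2
pI = 5.555

5.555


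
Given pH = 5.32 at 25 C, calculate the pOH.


pOH = 14 - pH
pOH = 14 - 5.32
pOH = 8.68

8.68


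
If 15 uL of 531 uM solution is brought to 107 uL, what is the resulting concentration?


C2 = C1 * V1 / V2
C2 = 531 * 15 / 107
C2 = 74.4393 uM

74.4393 uM


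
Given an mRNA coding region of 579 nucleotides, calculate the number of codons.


codons = nucleotides / 3
codons = 579 / 3 = 193

193


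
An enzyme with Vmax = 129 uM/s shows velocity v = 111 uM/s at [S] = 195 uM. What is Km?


Km = [S] * (Vmax - v) / v
Km = 195 * (129 - 111) / 111
Km = 31.6216 uM

31.6216 uM


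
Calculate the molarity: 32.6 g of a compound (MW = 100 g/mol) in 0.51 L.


C = (mass / MW) / volume
C = (32.6 / 100) / 0.51
C = 0.6392 M

0.6392 M


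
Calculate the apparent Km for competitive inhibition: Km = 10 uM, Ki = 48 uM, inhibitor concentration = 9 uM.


Km_app = Km * (1 + [I]/Ki)
Km_app = 10 * (1 + 9/48)
Km_app = 11.875 uM

11.875 uM


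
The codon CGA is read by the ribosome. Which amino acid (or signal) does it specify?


Standard genetic code lookup.
Codon CGA -> Arg

Arg


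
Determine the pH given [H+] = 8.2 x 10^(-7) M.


pH = -log10([H+])
pH = -log10(8.2 x 10^(-7))
pH = 6.0862

6.0862


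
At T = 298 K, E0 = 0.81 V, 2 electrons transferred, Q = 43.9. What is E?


E = E0 - (RT/nF) * ln(Q)
E = 0.81 - (8.314 * 298 / (2 * 96485)) * ln(43.9)
E = 0.7614 V

0.7614 V


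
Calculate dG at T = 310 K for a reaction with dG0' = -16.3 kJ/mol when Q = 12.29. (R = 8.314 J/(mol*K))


dG = dG0' + RT * ln(Q) / 1000
dG = -16.3 + 8.314 * 310 * ln(12.29) / 1000
dG = -9.834 kJ/mol

-9.834 kJ/mol


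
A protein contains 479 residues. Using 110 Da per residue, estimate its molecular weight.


MW = n_residues * 110 Da
MW = 479 * 110
MW = 52690 Da

52690 Da


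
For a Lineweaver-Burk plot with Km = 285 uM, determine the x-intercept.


x-intercept = -1/Km
= -1/285
= -0.0035 1/uM

-0.0035 1/uM


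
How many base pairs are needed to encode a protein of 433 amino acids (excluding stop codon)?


Each amino acid = 1 codon = 3 bp
bp = 433 * 3 = 1299 bp

1299 bp


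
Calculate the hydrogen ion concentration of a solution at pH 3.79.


[H+] = 10^(-pH)
[H+] = 10^(-3.79)
[H+] = 1.622e-04 M

1.622e-04 M


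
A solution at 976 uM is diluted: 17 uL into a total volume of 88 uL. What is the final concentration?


C2 = C1 * V1 / V2
C2 = 976 * 17 / 88
C2 = 188.5455 uM

188.5455 uM


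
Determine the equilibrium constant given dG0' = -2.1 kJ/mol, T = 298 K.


Keq = exp(-dG0 * 1000 / (R * T))
Keq = exp(-(-2.1) * 1000 / (8.314 * 298))
Keq = 2.334

2.334


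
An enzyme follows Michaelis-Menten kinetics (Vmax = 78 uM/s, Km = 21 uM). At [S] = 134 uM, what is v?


v = Vmax * [S] / (Km + [S])
v = 78 * 134 / (21 + 134)
v = 67.4323 uM/s

67.4323 uM/s


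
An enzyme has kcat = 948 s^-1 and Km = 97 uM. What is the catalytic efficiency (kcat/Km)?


Catalytic efficiency = kcat / Km
= 948 / 97
= 9.7732 uM^-1*s^-1

9.7732 uM^-1*s^-1


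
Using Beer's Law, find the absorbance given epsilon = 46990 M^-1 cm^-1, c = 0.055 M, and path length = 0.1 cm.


A = epsilon * c * l
A = 46990 * 0.055 * 0.1
A = 258.445

258.445


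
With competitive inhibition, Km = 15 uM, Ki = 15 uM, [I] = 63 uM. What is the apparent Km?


Km_app = Km * (1 + [I]/Ki)
Km_app = 15 * (1 + 63/15)
Km_app = 78.0 uM

78.0 uM


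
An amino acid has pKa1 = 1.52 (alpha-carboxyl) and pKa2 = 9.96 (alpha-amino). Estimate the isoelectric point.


pI = (pKa1 + pKa2) / 2
pI = (1.52 + 9.96) / 2
pI = 5.74

5.74


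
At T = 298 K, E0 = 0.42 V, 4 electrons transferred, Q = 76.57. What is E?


E = E0 - (RT/nF) * ln(Q)
E = 0.42 - (8.314 * 298 / (4 * 96485)) * ln(76.57)
E = 0.3922 V

0.3922 V


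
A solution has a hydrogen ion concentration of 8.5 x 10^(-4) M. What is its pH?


pH = -log10([H+])
pH = -log10(8.5 x 10^(-4))
pH = 3.0706

3.0706


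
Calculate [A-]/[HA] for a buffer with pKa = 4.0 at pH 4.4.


[A-]/[HA] = 10^(pH - pKa)
= 10^(4.4 - 4.0)
= 2.5119

2.5119


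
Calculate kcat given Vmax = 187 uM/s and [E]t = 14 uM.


kcat = Vmax / [E]t
kcat = 187 / 14
kcat = 13.3571 s^-1

13.3571 s^-1


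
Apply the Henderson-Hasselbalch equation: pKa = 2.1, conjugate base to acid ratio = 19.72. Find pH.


pH = pKa + log10([A-]/[HA])
pH = 2.1 + log10(19.72)
pH = 3.3949

3.3949


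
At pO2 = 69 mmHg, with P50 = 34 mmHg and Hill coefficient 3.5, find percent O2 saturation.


Y = pO2^n / (P50^n + pO2^n)
Y = 69^3.5 / (34^3.5 + 69^3.5)
Y = 92.25%

92.25%


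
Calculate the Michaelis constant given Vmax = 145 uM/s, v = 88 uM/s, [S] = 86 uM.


Km = [S] * (Vmax - v) / v
Km = 86 * (145 - 88) / 88
Km = 55.7045 uM

55.7045 uM


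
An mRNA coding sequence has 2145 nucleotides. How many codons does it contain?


codons = nucleotides / 3
codons = 2145 / 3 = 715

715


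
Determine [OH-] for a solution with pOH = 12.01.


[OH-] = 10^(-pOH)
[OH-] = 10^(-12.01)
[OH-] = 9.772e-13 M

9.772e-13 M


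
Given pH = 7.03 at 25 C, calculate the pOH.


pOH = 14 - pH
pOH = 14 - 7.03
pOH = 6.97

6.97


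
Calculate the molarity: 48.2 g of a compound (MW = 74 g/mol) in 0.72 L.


C = (mass / MW) / volume
C = (48.2 / 74) / 0.72
C = 0.9047 M

0.9047 M


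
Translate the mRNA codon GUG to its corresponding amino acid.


Standard genetic code lookup.
Codon GUG -> Val

Val


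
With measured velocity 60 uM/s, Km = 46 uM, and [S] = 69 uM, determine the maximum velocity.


Vmax = v * (Km + [S]) / [S]
Vmax = 60 * (46 + 69) / 69
Vmax = 100.0 uM/s

100.0 uM/s


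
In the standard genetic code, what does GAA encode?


Standard genetic code lookup.
Codon GAA -> Glu

Glu


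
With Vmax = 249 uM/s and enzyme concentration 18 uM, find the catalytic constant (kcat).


kcat = Vmax / [E]t
kcat = 249 / 18
kcat = 13.8333 s^-1

13.8333 s^-1


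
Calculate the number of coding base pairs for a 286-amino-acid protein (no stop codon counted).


Each amino acid = 1 codon = 3 bp
bp = 286 * 3 = 858 bp

858 bp


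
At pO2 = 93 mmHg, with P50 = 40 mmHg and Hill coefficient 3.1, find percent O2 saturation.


Y = pO2^n / (P50^n + pO2^n)
Y = 93^3.1 / (40^3.1 + 93^3.1)
Y = 93.19%

93.19%


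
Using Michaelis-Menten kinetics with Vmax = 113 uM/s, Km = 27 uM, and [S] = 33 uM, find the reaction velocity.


v = Vmax * [S] / (Km + [S])
v = 113 * 33 / (27 + 33)
v = 62.15 uM/s

62.15 uM/s


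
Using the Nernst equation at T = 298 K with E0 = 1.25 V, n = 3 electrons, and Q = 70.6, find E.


E = E0 - (RT/nF) * ln(Q)
E = 1.25 - (8.314 * 298 / (3 * 96485)) * ln(70.6)
E = 1.2136 V

1.2136 V


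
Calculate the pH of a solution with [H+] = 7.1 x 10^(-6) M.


pH = -log10([H+])
pH = -log10(7.1 x 10^(-6))
pH = 5.1487

5.1487
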